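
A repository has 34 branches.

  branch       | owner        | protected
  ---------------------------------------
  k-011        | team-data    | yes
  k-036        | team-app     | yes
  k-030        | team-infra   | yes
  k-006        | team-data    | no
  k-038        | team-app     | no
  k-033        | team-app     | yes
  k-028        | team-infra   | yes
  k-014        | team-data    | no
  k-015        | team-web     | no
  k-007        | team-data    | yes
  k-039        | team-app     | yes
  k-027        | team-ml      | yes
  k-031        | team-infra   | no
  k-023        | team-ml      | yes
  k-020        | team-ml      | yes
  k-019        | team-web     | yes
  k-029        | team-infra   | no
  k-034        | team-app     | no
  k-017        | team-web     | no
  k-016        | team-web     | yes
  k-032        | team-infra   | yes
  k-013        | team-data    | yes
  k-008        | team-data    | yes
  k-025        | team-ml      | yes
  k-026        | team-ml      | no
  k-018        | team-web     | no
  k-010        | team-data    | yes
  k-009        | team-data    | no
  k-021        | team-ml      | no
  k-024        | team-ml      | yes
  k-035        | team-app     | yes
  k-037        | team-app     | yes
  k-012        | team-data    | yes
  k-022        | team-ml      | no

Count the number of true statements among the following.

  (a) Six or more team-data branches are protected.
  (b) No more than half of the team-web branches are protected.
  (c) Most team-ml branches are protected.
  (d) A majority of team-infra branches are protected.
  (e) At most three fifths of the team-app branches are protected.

(a) team-data: |A| = 9, |A ∩ B| = 6; needs |A ∩ B| ≥ 6 — true.
(b) team-web: |A| = 5, |A ∩ B| = 2; needs |A ∩ B| ≤ |A ∖ B| — true.
(c) team-ml: |A| = 8, |A ∩ B| = 5; needs |A ∩ B| > |A ∖ B| — true.
(d) team-infra: |A| = 5, |A ∩ B| = 3; needs |A ∩ B| > |A ∖ B| — true.
(e) team-app: |A| = 7, |A ∩ B| = 5; needs |A ∩ B| / |A| ≤ 3/5 — false.

4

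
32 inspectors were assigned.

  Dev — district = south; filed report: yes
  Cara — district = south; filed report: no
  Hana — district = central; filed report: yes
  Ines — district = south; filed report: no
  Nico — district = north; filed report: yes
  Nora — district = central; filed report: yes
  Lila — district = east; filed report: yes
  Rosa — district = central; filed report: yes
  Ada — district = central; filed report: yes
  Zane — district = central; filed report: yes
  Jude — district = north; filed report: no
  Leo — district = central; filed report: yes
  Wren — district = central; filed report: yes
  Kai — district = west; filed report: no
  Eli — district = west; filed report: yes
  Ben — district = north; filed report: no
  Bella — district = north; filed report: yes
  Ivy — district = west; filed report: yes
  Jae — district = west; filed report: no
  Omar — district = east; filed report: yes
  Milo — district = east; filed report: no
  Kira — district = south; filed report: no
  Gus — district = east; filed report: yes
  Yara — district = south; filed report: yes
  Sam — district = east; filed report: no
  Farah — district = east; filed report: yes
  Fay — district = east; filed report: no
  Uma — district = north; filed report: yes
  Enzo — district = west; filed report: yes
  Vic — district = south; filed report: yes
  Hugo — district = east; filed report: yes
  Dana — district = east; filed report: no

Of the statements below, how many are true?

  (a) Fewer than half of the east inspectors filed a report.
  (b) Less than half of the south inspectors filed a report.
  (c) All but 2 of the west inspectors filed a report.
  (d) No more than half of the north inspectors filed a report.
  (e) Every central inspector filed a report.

(a) east: |A| = 9, |A ∩ B| = 5; needs |A ∩ B| < |A ∖ B| — false.
(b) south: |A| = 6, |A ∩ B| = 3; needs |A ∩ B| < |A ∖ B| — false.
(c) west: |A| = 5, |A ∩ B| = 3; needs |A ∖ B| = 2 — true.
(d) north: |A| = 5, |A ∩ B| = 3; needs |A ∩ B| ≤ |A ∖ B| — false.
(e) central: |A| = 7, |A ∩ B| = 7; needs A ⊆ B, i.e. every element of A is in B (|A ∖ B| = 0) — true.

2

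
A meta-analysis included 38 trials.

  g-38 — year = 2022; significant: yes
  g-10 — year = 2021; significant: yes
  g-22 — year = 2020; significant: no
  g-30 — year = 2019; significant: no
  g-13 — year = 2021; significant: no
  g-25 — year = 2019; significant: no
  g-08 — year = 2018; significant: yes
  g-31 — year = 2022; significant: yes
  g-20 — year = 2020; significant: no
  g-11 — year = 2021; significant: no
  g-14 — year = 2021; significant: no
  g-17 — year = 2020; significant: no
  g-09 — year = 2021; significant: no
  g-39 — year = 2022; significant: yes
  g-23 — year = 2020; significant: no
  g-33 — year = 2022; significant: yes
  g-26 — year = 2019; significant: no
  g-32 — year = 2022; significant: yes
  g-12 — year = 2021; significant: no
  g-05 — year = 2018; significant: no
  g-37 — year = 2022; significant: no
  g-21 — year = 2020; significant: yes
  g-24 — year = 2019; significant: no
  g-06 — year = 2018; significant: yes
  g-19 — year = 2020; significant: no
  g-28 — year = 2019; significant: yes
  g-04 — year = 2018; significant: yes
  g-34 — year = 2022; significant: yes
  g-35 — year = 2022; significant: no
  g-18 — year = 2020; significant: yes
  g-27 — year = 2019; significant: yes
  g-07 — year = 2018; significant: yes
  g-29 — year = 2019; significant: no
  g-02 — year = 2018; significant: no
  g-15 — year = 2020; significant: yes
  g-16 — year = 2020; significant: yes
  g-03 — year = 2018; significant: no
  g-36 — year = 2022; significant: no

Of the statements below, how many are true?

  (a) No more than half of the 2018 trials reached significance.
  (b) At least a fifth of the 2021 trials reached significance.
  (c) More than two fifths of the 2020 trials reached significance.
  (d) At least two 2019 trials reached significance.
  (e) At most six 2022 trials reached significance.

3

(a) 2018: |A| = 7, |A ∩ B| = 4; needs |A ∩ B| ≤ |A ∖ B| — false.
(b) 2021: |A| = 6, |A ∩ B| = 1; needs |A ∩ B| / |A| ≥ 1/5 — false.
(c) 2020: |A| = 9, |A ∩ B| = 4; needs |A ∩ B| / |A| > 2/5 — true.
(d) 2019: |A| = 7, |A ∩ B| = 2; needs |A ∩ B| ≥ 2 — true.
(e) 2022: |A| = 9, |A ∩ B| = 6; needs |A ∩ B| ≤ 6 — true.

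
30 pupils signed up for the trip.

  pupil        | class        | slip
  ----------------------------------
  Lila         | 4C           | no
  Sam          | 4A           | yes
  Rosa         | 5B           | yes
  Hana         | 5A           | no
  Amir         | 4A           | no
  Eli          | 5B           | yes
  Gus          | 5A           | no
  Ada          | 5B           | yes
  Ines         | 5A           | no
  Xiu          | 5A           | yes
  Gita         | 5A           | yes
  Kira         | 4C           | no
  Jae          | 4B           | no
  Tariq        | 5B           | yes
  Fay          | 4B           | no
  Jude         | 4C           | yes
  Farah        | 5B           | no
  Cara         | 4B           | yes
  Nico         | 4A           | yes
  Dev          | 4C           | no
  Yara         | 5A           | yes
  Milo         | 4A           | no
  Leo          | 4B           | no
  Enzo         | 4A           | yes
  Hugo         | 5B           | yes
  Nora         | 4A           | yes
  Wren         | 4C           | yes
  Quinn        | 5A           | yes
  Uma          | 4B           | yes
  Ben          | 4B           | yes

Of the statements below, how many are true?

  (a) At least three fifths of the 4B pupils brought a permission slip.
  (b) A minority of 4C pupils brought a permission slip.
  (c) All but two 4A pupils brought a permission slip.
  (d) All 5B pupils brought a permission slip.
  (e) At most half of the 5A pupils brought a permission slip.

(a) 4B: |A| = 6, |A ∩ B| = 3; needs |A ∩ B| / |A| ≥ 3/5 — false.
(b) 4C: |A| = 5, |A ∩ B| = 2; needs |A ∩ B| < |A ∖ B| — true.
(c) 4A: |A| = 6, |A ∩ B| = 4; needs |A ∖ B| = 2 — true.
(d) 5B: |A| = 6, |A ∩ B| = 5; needs A ⊆ B, i.e. every element of A is in B (|A ∖ B| = 0) — false.
(e) 5A: |A| = 7, |A ∩ B| = 4; needs |A ∩ B| ≤ |A ∖ B| — false.

2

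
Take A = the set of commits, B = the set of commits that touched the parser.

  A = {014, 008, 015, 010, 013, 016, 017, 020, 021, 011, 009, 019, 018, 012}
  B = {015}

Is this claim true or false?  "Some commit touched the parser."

True

The determiner here denotes the relation: A ∩ B ≠ ∅ (|A ∩ B| ≥ 1).
A (the restrictor) = {014, 008, 015, 010, 013, 016, 017, 020, 021, 011, 009, 019, 018, 012}, |A| = 14.
A ∩ B = {015}, so |A ∩ B| = 1.
So the statement is true.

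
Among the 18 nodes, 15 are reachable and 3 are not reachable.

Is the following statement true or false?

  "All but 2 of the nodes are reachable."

Truth condition: |A ∖ B| = 2.
|A| = 18, |A ∩ B| = 15, |A ∖ B| = 3.
|A ∖ B| = 3, so the statement is false.

False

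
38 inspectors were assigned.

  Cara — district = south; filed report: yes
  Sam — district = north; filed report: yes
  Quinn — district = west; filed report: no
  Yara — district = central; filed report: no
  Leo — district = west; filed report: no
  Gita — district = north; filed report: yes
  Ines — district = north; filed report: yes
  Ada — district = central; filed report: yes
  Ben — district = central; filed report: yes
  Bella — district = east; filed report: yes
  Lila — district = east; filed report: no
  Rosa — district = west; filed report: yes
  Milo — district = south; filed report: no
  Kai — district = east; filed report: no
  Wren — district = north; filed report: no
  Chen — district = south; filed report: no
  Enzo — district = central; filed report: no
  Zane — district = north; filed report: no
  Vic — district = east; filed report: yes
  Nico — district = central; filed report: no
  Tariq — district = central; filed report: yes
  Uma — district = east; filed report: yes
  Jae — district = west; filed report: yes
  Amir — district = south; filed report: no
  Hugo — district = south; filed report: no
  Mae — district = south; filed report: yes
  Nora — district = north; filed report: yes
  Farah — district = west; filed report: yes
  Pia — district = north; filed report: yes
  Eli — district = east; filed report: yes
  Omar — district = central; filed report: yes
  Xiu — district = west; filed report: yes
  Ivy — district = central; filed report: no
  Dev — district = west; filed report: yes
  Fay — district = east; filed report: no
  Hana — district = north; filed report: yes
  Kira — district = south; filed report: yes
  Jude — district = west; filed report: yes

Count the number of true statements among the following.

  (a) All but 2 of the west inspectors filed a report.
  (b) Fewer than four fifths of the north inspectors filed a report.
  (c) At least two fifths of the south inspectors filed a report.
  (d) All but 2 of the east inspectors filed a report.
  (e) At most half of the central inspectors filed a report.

(a) west: |A| = 8, |A ∩ B| = 6; needs |A ∖ B| = 2 — true.
(b) north: |A| = 8, |A ∩ B| = 6; needs |A ∩ B| / |A| < 4/5 — true.
(c) south: |A| = 7, |A ∩ B| = 3; needs |A ∩ B| / |A| ≥ 2/5 — true.
(d) east: |A| = 7, |A ∩ B| = 4; needs |A ∖ B| = 2 — false.
(e) central: |A| = 8, |A ∩ B| = 4; needs |A ∩ B| ≤ |A ∖ B| — true.

4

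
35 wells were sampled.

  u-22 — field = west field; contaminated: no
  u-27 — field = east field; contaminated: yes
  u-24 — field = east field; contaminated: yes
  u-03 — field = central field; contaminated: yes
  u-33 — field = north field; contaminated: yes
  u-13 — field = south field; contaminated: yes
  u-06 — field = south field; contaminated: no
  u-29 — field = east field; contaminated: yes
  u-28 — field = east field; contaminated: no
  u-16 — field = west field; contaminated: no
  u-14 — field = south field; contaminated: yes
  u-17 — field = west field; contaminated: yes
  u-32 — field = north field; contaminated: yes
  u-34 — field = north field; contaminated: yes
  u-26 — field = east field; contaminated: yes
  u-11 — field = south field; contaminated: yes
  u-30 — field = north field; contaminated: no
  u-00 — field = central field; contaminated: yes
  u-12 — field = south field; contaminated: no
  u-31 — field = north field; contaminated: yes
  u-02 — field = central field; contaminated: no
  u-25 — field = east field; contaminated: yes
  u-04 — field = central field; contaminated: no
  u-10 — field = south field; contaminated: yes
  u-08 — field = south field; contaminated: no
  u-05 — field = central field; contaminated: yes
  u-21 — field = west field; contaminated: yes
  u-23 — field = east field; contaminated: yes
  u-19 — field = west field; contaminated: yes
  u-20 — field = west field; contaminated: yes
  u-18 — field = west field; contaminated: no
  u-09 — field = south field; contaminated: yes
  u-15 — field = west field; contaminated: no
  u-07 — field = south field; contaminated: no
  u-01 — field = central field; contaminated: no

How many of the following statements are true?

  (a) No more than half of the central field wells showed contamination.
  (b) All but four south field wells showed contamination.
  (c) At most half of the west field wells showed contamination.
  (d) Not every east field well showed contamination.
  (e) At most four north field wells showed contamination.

5

(a) central field: |A| = 6, |A ∩ B| = 3; needs |A ∩ B| ≤ |A ∖ B| — true.
(b) south field: |A| = 9, |A ∩ B| = 5; needs |A ∖ B| = 4 — true.
(c) west field: |A| = 8, |A ∩ B| = 4; needs |A ∩ B| ≤ |A ∖ B| — true.
(d) east field: |A| = 7, |A ∩ B| = 6; needs A ⊄ B (|A ∖ B| ≥ 1) — true.
(e) north field: |A| = 5, |A ∩ B| = 4; needs |A ∩ B| ≤ 4 — true.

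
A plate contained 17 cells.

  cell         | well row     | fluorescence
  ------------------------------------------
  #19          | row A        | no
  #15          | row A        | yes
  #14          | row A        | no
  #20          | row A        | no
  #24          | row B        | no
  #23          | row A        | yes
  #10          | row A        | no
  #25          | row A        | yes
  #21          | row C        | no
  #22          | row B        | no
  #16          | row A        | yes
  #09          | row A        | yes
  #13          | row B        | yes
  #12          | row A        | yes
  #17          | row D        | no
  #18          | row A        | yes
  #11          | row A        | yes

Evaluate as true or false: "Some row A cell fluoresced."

True

The determiner here denotes the relation: A ∩ B ≠ ∅ (|A ∩ B| ≥ 1).
A (the restrictor) = {#19, #15, #14, #20, #23, #10, #25, #16, #09, #12, #18, #11}, |A| = 12.
A ∩ B = {#15, #23, #25, #16, #09, #12, #18, #11}, so |A ∩ B| = 8.
So the statement is true.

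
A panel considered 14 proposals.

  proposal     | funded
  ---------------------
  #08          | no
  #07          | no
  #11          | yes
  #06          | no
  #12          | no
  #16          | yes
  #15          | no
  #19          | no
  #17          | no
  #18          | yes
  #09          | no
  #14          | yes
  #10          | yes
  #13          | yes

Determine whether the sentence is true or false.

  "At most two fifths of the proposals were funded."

The determiner here denotes the relation: |A ∩ B| / |A| ≤ 2/5.
A (the restrictor) = {#08, #07, #11, #06, #12, #16, #15, #19, #17, #18, #09, #14, #10, #13}, |A| = 14.
A ∩ B = {#11, #16, #18, #14, #10, #13}, so |A ∩ B| = 6.
A ∖ B = {#08, #07, #06, #12, #15, #19, #17, #09}, so |A ∖ B| = 8.
|A ∩ B|/|A| = 6/14, so the statement is false.

False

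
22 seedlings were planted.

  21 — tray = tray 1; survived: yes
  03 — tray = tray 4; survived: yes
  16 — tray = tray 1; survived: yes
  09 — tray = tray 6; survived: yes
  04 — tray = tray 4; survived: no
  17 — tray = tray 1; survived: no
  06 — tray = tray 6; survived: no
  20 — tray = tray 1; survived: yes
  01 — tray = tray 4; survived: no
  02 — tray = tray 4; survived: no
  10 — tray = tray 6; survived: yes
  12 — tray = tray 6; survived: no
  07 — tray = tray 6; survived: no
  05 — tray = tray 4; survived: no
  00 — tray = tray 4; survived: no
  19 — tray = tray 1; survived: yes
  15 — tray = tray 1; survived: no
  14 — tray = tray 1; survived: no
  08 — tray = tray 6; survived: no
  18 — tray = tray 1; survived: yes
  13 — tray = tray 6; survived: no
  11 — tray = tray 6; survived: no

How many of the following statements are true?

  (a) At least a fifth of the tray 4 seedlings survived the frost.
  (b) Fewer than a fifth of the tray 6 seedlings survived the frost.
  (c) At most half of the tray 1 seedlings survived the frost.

(a) tray 4: |A| = 6, |A ∩ B| = 1; needs |A ∩ B| / |A| ≥ 1/5 — false.
(b) tray 6: |A| = 8, |A ∩ B| = 2; needs |A ∩ B| / |A| < 1/5 — false.
(c) tray 1: |A| = 8, |A ∩ B| = 5; needs |A ∩ B| ≤ |A ∖ B| — false.

0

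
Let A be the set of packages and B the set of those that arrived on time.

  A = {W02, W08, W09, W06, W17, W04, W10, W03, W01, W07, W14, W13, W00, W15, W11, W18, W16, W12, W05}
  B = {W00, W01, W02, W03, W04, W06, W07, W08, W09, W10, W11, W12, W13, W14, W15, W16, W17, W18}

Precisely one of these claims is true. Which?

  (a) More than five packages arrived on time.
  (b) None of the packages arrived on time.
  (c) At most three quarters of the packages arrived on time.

|A| = 19, |A ∩ B| = 18, |A ∖ B| = 1.
(a) requires |A ∩ B| > 5: true.
(b) requires A ∩ B = ∅ (|A ∩ B| = 0): false.
(c) requires |A ∩ B| / |A| ≤ 3/4: false.

(a)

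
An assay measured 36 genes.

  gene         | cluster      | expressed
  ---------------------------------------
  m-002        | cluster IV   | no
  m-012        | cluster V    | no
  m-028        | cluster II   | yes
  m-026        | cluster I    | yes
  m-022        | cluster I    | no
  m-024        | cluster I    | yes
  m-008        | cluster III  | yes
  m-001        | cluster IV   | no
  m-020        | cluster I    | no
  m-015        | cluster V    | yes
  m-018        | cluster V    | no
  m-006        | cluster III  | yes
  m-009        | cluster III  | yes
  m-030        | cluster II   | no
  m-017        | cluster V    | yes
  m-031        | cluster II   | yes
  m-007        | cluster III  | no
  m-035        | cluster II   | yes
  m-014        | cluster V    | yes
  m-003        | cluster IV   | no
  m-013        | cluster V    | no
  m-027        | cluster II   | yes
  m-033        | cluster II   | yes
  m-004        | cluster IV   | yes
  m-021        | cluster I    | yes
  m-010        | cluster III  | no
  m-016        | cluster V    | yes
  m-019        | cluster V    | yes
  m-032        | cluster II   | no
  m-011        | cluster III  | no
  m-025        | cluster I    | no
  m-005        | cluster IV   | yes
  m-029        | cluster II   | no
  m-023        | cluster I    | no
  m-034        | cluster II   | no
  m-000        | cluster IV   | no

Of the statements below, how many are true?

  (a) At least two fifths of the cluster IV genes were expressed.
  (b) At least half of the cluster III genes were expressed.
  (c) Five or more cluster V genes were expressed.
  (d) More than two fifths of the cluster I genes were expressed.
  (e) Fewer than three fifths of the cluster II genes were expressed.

4

(a) cluster IV: |A| = 6, |A ∩ B| = 2; needs |A ∩ B| / |A| ≥ 2/5 — false.
(b) cluster III: |A| = 6, |A ∩ B| = 3; needs |A ∩ B| ≥ |A ∖ B| — true.
(c) cluster V: |A| = 8, |A ∩ B| = 5; needs |A ∩ B| ≥ 5 — true.
(d) cluster I: |A| = 7, |A ∩ B| = 3; needs |A ∩ B| / |A| > 2/5 — true.
(e) cluster II: |A| = 9, |A ∩ B| = 5; needs |A ∩ B| / |A| < 3/5 — true.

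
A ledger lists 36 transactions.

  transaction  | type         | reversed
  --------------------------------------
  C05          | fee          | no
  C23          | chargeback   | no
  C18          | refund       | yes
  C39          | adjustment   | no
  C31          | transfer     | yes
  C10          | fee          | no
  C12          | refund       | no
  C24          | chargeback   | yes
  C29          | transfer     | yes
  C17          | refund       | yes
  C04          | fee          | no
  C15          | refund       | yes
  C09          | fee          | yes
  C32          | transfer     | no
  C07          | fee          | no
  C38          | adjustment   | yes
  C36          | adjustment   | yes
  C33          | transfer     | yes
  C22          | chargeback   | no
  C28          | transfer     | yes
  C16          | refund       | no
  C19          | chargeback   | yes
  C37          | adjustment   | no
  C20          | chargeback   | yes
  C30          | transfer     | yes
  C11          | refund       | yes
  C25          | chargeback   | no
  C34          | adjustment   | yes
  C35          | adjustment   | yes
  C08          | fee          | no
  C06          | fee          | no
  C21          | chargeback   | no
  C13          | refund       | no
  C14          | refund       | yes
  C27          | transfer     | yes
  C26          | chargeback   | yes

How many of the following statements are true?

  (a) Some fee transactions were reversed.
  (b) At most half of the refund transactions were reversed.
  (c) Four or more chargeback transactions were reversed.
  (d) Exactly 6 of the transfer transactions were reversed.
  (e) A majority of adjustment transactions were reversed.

4

(a) fee: |A| = 7, |A ∩ B| = 1; needs A ∩ B ≠ ∅ (|A ∩ B| ≥ 1) — true.
(b) refund: |A| = 8, |A ∩ B| = 5; needs |A ∩ B| ≤ |A ∖ B| — false.
(c) chargeback: |A| = 8, |A ∩ B| = 4; needs |A ∩ B| ≥ 4 — true.
(d) transfer: |A| = 7, |A ∩ B| = 6; needs |A ∩ B| = 6 — true.
(e) adjustment: |A| = 6, |A ∩ B| = 4; needs |A ∩ B| > |A ∖ B| — true.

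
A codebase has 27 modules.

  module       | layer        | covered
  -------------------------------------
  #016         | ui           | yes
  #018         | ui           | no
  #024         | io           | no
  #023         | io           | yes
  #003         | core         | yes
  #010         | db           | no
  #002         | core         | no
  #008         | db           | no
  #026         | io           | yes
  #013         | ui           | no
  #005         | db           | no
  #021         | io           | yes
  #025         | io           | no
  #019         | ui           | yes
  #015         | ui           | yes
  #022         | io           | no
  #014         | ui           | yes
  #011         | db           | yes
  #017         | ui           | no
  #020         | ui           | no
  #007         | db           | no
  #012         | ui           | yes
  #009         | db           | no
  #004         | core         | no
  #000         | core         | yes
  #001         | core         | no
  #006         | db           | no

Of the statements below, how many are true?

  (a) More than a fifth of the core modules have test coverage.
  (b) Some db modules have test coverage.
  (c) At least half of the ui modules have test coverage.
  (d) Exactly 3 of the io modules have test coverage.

(a) core: |A| = 5, |A ∩ B| = 2; needs |A ∩ B| / |A| > 1/5 — true.
(b) db: |A| = 7, |A ∩ B| = 1; needs A ∩ B ≠ ∅ (|A ∩ B| ≥ 1) — true.
(c) ui: |A| = 9, |A ∩ B| = 5; needs |A ∩ B| ≥ |A ∖ B| — true.
(d) io: |A| = 6, |A ∩ B| = 3; needs |A ∩ B| = 3 — true.

4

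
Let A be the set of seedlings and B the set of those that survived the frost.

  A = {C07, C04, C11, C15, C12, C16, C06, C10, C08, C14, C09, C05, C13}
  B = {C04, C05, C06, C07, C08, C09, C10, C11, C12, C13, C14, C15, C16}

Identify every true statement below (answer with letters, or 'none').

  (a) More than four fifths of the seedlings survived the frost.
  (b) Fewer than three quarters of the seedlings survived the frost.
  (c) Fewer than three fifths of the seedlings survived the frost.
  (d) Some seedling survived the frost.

(a), (d)

|A| = 13, |A ∩ B| = 13, |A ∖ B| = 0.
(a) |A ∩ B| / |A| > 4/5: holds.
(b) |A ∩ B| / |A| < 3/4: fails.
(c) |A ∩ B| / |A| < 3/5: fails.
(d) A ∩ B ≠ ∅ (|A ∩ B| ≥ 1): holds.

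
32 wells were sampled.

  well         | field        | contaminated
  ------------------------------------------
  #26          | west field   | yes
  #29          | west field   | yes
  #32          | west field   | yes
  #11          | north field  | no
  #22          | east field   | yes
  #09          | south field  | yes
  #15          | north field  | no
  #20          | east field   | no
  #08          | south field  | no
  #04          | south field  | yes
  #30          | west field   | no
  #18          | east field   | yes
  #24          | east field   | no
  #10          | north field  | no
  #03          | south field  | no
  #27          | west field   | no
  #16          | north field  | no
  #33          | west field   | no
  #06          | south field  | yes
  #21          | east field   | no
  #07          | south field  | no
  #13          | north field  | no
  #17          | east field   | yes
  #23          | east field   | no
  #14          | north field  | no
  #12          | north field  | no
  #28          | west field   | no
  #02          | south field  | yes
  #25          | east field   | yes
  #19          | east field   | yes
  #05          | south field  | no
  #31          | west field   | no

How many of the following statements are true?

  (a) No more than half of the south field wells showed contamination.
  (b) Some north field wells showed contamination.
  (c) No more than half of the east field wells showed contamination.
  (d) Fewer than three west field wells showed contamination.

(a) south field: |A| = 8, |A ∩ B| = 4; needs |A ∩ B| ≤ |A ∖ B| — true.
(b) north field: |A| = 7, |A ∩ B| = 0; needs A ∩ B ≠ ∅ (|A ∩ B| ≥ 1) — false.
(c) east field: |A| = 9, |A ∩ B| = 5; needs |A ∩ B| ≤ |A ∖ B| — false.
(d) west field: |A| = 8, |A ∩ B| = 3; needs |A ∩ B| < 3 — false.

1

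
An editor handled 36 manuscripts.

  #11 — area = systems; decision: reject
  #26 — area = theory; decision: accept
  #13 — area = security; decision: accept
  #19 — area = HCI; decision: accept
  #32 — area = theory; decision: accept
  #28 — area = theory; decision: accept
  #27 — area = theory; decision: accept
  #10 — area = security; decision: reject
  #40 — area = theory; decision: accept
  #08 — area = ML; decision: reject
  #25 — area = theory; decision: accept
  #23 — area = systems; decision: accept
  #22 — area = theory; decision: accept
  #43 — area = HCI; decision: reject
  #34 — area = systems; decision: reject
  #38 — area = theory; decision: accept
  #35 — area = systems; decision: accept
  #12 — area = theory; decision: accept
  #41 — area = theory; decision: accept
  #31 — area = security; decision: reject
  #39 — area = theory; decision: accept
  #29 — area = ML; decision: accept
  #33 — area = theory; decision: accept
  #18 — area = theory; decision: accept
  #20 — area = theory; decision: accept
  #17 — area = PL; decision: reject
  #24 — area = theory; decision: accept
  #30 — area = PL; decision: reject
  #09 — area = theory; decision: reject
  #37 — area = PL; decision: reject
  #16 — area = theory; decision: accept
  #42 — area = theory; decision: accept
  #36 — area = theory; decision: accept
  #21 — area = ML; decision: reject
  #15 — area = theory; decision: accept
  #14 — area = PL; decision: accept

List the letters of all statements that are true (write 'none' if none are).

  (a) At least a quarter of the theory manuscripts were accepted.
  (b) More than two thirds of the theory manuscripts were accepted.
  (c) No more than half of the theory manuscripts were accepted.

|A| = 20, |A ∩ B| = 19, |A ∖ B| = 1.
(a) |A ∩ B| / |A| ≥ 1/4: holds.
(b) |A ∩ B| / |A| > 2/3: holds.
(c) |A ∩ B| ≤ |A ∖ B|: fails.

(a), (b)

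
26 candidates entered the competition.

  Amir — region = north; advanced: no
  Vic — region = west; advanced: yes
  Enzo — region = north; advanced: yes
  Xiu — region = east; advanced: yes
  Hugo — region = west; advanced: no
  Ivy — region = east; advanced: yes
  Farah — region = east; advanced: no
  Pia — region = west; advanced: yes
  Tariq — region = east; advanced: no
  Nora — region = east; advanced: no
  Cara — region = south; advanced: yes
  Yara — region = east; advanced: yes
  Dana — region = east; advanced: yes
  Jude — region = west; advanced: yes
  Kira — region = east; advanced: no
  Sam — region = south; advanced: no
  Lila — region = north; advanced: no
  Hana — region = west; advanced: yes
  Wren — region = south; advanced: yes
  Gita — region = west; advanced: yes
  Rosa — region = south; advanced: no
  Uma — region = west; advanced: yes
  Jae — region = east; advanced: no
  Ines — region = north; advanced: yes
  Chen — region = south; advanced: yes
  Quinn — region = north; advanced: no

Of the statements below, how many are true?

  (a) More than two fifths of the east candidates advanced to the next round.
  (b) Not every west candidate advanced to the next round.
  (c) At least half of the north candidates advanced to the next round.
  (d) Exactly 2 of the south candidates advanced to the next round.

2

(a) east: |A| = 9, |A ∩ B| = 4; needs |A ∩ B| / |A| > 2/5 — true.
(b) west: |A| = 7, |A ∩ B| = 6; needs A ⊄ B (|A ∖ B| ≥ 1) — true.
(c) north: |A| = 5, |A ∩ B| = 2; needs |A ∩ B| ≥ |A ∖ B| — false.
(d) south: |A| = 5, |A ∩ B| = 3; needs |A ∩ B| = 2 — false.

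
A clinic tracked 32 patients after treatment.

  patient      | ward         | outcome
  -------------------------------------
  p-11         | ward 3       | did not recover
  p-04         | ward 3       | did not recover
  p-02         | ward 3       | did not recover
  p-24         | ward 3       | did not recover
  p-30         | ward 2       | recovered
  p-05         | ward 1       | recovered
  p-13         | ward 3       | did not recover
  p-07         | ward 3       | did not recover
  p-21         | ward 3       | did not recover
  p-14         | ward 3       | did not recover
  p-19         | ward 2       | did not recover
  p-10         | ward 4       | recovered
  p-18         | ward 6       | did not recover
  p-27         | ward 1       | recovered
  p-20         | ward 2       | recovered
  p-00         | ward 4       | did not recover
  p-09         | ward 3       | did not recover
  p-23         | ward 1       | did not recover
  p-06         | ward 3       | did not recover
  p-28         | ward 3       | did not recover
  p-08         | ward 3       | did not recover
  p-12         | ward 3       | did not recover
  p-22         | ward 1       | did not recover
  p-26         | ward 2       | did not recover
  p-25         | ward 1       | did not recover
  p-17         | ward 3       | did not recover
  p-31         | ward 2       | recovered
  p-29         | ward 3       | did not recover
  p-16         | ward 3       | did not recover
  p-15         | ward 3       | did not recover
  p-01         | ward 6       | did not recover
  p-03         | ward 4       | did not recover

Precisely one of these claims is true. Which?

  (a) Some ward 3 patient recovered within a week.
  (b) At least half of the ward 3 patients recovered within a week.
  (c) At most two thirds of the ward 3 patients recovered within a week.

|A| = 17, |A ∩ B| = 0, |A ∖ B| = 17.
(a) requires A ∩ B ≠ ∅ (|A ∩ B| ≥ 1): false.
(b) requires |A ∩ B| ≥ |A ∖ B|: false.
(c) requires |A ∩ B| / |A| ≤ 2/3: true.

(c)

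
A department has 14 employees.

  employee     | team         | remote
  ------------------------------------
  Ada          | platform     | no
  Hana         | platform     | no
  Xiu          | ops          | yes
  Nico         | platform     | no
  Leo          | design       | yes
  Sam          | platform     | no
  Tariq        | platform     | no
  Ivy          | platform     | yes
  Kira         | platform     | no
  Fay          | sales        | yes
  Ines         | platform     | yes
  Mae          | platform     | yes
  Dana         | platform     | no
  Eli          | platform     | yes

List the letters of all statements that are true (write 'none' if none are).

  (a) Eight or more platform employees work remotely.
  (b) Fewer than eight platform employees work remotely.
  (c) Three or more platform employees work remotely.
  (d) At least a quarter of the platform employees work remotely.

|A| = 11, |A ∩ B| = 4, |A ∖ B| = 7.
(a) |A ∩ B| ≥ 8: fails.
(b) |A ∩ B| < 8: holds.
(c) |A ∩ B| ≥ 3: holds.
(d) |A ∩ B| / |A| ≥ 1/4: holds.

(b), (c), (d)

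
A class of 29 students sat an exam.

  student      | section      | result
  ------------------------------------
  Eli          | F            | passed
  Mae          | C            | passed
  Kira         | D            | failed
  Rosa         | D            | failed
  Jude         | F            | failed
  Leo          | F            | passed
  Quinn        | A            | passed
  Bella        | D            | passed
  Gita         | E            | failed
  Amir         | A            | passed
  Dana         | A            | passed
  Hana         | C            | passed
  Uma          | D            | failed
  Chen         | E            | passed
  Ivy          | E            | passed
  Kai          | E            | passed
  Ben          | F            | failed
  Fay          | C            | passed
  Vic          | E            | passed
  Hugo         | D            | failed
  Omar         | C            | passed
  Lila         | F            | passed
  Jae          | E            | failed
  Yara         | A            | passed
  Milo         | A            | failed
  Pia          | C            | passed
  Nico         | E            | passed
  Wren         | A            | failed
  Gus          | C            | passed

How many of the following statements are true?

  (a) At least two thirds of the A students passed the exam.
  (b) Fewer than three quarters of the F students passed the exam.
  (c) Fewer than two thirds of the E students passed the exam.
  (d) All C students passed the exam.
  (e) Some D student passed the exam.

4

(a) A: |A| = 6, |A ∩ B| = 4; needs |A ∩ B| / |A| ≥ 2/3 — true.
(b) F: |A| = 5, |A ∩ B| = 3; needs |A ∩ B| / |A| < 3/4 — true.
(c) E: |A| = 7, |A ∩ B| = 5; needs |A ∩ B| / |A| < 2/3 — false.
(d) C: |A| = 6, |A ∩ B| = 6; needs A ⊆ B, i.e. every element of A is in B (|A ∖ B| = 0) — true.
(e) D: |A| = 5, |A ∩ B| = 1; needs A ∩ B ≠ ∅ (|A ∩ B| ≥ 1) — true.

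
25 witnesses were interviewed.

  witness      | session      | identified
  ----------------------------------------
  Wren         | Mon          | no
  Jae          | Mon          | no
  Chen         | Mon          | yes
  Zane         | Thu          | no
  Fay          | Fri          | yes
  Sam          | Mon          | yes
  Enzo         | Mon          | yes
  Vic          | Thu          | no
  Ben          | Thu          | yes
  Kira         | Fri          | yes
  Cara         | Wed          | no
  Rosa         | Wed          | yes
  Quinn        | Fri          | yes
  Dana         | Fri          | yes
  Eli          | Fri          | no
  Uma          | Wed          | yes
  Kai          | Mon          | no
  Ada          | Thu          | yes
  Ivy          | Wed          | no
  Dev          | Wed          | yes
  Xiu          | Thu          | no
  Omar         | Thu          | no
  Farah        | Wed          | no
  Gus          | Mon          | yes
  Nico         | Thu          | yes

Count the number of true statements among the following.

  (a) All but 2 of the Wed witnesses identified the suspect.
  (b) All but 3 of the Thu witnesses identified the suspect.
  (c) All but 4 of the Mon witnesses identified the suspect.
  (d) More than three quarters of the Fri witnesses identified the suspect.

(a) Wed: |A| = 6, |A ∩ B| = 3; needs |A ∖ B| = 2 — false.
(b) Thu: |A| = 7, |A ∩ B| = 3; needs |A ∖ B| = 3 — false.
(c) Mon: |A| = 7, |A ∩ B| = 4; needs |A ∖ B| = 4 — false.
(d) Fri: |A| = 5, |A ∩ B| = 4; needs |A ∩ B| / |A| > 3/4 — true.

1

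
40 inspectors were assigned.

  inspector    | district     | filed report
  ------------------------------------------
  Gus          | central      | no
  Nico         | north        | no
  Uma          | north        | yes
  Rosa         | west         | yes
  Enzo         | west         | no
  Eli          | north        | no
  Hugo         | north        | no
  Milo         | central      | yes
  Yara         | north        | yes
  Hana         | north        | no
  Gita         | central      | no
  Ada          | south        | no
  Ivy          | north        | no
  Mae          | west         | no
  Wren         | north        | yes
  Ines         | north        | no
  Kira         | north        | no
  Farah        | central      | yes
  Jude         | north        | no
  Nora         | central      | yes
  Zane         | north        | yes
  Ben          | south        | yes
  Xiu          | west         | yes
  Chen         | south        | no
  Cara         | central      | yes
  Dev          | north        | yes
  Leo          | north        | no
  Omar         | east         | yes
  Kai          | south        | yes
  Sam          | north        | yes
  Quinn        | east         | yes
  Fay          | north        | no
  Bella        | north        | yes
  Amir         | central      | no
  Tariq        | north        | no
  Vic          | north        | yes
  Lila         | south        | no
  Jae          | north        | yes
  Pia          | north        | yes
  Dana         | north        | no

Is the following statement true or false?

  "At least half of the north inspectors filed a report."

False

Truth condition: |A ∩ B| ≥ |A ∖ B|.
|A| = 22, |A ∩ B| = 10, |A ∖ B| = 12.
10 < 12, so the statement is false.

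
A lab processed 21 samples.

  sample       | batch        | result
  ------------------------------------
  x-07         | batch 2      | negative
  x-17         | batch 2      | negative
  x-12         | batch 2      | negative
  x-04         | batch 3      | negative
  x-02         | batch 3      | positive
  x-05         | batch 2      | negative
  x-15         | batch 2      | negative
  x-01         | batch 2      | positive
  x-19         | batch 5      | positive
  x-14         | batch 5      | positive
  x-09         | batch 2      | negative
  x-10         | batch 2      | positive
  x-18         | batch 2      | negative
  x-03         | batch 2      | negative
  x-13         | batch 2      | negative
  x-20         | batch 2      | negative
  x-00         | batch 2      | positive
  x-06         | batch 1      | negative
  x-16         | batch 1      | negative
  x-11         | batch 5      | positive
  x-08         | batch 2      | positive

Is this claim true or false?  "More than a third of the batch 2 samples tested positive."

False

The determiner here denotes the relation: |A ∩ B| / |A| > 1/3.
A (the restrictor) = {x-07, x-17, x-12, x-05, x-15, x-01, x-09, x-10, x-18, x-03, x-13, x-20, x-00, x-08}, |A| = 14.
A ∩ B = {x-01, x-10, x-00, x-08}, so |A ∩ B| = 4.
A ∖ B = {x-07, x-17, x-12, x-05, x-15, x-09, x-18, x-03, x-13, x-20}, so |A ∖ B| = 10.
|A ∩ B|/|A| = 4/14, so the statement is false.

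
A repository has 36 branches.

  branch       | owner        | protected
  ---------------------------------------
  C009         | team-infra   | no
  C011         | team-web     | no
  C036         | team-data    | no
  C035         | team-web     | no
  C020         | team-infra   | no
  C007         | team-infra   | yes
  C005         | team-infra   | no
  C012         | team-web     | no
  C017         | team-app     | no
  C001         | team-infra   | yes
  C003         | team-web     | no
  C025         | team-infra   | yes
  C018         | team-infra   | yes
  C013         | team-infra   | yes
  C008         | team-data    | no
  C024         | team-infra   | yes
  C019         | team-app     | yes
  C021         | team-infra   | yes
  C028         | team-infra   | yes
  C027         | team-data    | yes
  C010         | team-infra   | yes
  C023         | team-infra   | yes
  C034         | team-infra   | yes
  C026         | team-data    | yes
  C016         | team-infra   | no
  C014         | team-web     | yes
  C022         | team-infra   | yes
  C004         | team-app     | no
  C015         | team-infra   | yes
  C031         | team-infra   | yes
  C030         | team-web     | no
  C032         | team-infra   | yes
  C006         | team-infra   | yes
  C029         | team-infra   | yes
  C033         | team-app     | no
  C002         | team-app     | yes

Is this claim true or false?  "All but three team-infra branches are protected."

Truth condition: |A ∖ B| = 3.
|A| = 21, |A ∩ B| = 17, |A ∖ B| = 4.
|A ∖ B| = 4, so the statement is false.

False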